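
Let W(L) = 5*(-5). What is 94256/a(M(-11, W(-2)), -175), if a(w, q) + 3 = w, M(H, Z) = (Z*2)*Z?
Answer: 2192/29 ≈ 75.586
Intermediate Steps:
W(L) = -25
M(H, Z) = 2*Z**2 (M(H, Z) = (2*Z)*Z = 2*Z**2)
a(w, q) = -3 + w
94256/a(M(-11, W(-2)), -175) = 94256/(-3 + 2*(-25)**2) = 94256/(-3 + 2*625) = 94256/(-3 + 1250) = 94256/1247 = 94256*(1/1247) = 2192/29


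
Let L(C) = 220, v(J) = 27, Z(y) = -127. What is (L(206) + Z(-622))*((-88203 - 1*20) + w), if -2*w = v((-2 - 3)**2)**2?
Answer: -16477275/2 ≈ -8.2386e+6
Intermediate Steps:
w = -729/2 (w = -1/2*27**2 = -1/2*729 = -729/2 ≈ -364.50)
(L(206) + Z(-622))*((-88203 - 1*20) + w) = (220 - 127)*((-88203 - 1*20) - 729/2) = 93*((-88203 - 20) - 729/2) = 93*(-88223 - 729/2) = 93*(-177175/2) = -16477275/2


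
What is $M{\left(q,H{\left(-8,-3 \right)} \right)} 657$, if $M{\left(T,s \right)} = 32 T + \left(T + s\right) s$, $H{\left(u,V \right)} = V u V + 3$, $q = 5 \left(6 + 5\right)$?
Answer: $1790982$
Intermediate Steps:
$q = 55$ ($q = 5 \cdot 11 = 55$)
$H{\left(u,V \right)} = 3 + u V^{2}$ ($H{\left(u,V \right)} = u V^{2} + 3 = 3 + u V^{2}$)
$M{\left(T,s \right)} = 32 T + s \left(T + s\right)$
$M{\left(q,H{\left(-8,-3 \right)} \right)} 657 = \left(\left(3 - 8 \left(-3\right)^{2}\right)^{2} + 32 \cdot 55 + 55 \left(3 - 8 \left(-3\right)^{2}\right)\right) 657 = \left(\left(3 - 72\right)^{2} + 1760 + 55 \left(3 - 72\right)\right) 657 = \left(\left(-69\right)^{2} + 1760 + 55 \left(-69\right)\right) 657 = \left(4761 + 1760 - 3795\right) 657 = 2726 \cdot 657 = 1790982$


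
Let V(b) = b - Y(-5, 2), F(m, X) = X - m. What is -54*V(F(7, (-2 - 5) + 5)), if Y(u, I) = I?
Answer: 594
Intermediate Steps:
V(b) = -2 + b (V(b) = b - 1*2 = b - 2 = -2 + b)
-54*V(F(7, (-2 - 5) + 5)) = -54*(-2 + (((-2 - 5) + 5) - 1*7)) = -54*(-2 + ((-7 + 5) - 7)) = -54*(-2 + (-2 - 7)) = -54*(-2 - 9) = -54*(-11) = 594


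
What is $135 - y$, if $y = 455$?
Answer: $-320$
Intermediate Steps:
$135 - y = 135 - 455 = -320$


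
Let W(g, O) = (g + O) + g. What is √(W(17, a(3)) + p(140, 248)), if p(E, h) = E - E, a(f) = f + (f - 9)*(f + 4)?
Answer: I*√5 ≈ 2.2361*I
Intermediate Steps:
a(f) = f + (-9 + f)*(4 + f)
W(g, O) = O + 2*g (W(g, O) = (O + g) + g = O + 2*g)
p(E, h) = 0
√(W(17, a(3)) + p(140, 248)) = √(((-36 + 3² - 4*3) + 2*17) + 0) = √(((-36 + 9 - 12) + 34) + 0) = √((-39 + 34) + 0) = √(-5 + 0) = √(-5) = I*√5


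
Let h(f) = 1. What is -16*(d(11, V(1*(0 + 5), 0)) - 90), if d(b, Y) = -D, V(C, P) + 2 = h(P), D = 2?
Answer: 1472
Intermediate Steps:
V(C, P) = -1 (V(C, P) = -2 + 1 = -1)
d(b, Y) = -2 (d(b, Y) = -1*2 = -2)
-16*(d(11, V(1*(0 + 5), 0)) - 90) = -16*(-2 - 90) = -16*(-92) = 1472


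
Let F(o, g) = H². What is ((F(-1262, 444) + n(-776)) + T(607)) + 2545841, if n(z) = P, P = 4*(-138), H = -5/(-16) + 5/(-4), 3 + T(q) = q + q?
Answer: 651904225/256 ≈ 2.5465e+6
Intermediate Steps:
T(q) = -3 + 2*q (T(q) = -3 + (q + q) = -3 + 2*q)
H = -15/16 (H = -5*(-1/16) + 5*(-¼) = 5/16 - 5/4 = -15/16 ≈ -0.93750)
P = -552
n(z) = -552
F(o, g) = 225/256 (F(o, g) = (-15/16)² = 225/256)
((F(-1262, 444) + n(-776)) + T(607)) + 2545841 = ((225/256 - 552) + (-3 + 2*607)) + 2545841 = (-141087/256 + (-3 + 1214)) + 2545841 = (-141087/256 + 1211) + 2545841 = 168929/256 + 2545841 = 651904225/256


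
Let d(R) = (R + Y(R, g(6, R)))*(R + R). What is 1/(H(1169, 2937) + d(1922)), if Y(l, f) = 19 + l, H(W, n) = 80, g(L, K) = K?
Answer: 1/14849452 ≈ 6.7343e-8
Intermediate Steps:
d(R) = 2*R*(19 + 2*R) (d(R) = (R + (19 + R))*(R + R) = (19 + 2*R)*(2*R) = 2*R*(19 + 2*R))
1/(H(1169, 2937) + d(1922)) = 1/(80 + 2*1922*(19 + 2*1922)) = 1/(80 + 2*1922*(19 + 3844)) = 1/(80 + 2*1922*3863) = 1/(80 + 14849372) = 1/14849452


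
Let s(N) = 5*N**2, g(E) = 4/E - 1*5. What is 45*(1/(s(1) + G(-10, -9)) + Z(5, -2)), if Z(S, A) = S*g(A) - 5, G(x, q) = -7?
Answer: -3645/2 ≈ -1822.5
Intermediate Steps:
g(E) = -5 + 4/E (g(E) = 4/E - 5 = -5 + 4/E)
Z(S, A) = -5 + S*(-5 + 4/A) (Z(S, A) = S*(-5 + 4/A) - 5 = -5 + S*(-5 + 4/A))
45*(1/(s(1) + G(-10, -9)) + Z(5, -2)) = 45*(1/(5*1**2 - 7) + (-5 - 5*5 + 4*5/(-2))) = 45*(1/(5*1 - 7) + (-5 - 25 + 4*5*(-1/2))) = 45*(1/(5 - 7) + (-5 - 25 - 10)) = 45*(1/(-2) - 40) = 45*(-1/2 - 40) = 45*(-81/2) = -3645/2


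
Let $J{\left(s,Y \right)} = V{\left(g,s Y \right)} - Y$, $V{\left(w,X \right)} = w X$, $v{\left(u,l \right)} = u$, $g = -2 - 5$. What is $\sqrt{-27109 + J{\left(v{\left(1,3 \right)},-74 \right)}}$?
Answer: $i \sqrt{26517} \approx 162.84 i$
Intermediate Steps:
$g = -7$
$V{\left(w,X \right)} = X w$
$J{\left(s,Y \right)} = - Y - 7 Y s$ ($J{\left(s,Y \right)} = s Y \left(-7\right) - Y = Y s \left(-7\right) - Y = - 7 Y s - Y = - Y - 7 Y s$)
$\sqrt{-27109 + J{\left(v{\left(1,3 \right)},-74 \right)}} = \sqrt{-27109 - 74 \left(-1 - 7\right)} = \sqrt{-27109 - -592} = \sqrt{-27109 + 592} = \sqrt{-26517} = i \sqrt{26517}$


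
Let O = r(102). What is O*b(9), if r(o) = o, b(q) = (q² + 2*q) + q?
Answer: 11016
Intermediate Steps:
b(q) = q² + 3*q
O = 102
O*b(9) = 102*(9*(3 + 9)) = 102*(9*12) = 102*108 = 11016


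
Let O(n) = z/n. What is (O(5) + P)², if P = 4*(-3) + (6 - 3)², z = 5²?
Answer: 4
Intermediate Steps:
z = 25
O(n) = 25/n
P = -3 (P = -12 + 3² = -12 + 9 = -3)
(O(5) + P)² = (25/5 - 3)² = (25*(⅕) - 3)² = (5 - 3)² = 2² = 4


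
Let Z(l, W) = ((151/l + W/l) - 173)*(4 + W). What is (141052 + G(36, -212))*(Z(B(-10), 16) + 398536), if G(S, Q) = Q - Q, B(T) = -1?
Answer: 55255146272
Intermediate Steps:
G(S, Q) = 0
Z(l, W) = (4 + W)*(-173 + 151/l + W/l) (Z(l, W) = (-173 + 151/l + W/l)*(4 + W) = (4 + W)*(-173 + 151/l + W/l))
(141052 + G(36, -212))*(Z(B(-10), 16) + 398536) = (141052 + 0)*((604 + 16² + 155*16 - 173*(-1)*(4 + 16))/(-1) + 398536) = 141052*(-(604 + 256 + 2480 - 173*(-1)*20) + 398536) = 141052*(-(604 + 256 + 2480 + 3460) + 398536) = 141052*(-1*6800 + 398536) = 141052*(-6800 + 398536) = 141052*391736 = 55255146272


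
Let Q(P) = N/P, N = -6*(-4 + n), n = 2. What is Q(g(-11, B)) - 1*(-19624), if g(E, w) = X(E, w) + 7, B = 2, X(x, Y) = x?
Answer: 19621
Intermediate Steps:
g(E, w) = 7 + E (g(E, w) = E + 7 = 7 + E)
N = 12 (N = -6*(-4 + 2) = -6*(-2) = 12)
Q(P) = 12/P
Q(g(-11, B)) - 1*(-19624) = 12/(7 - 11) - 1*(-19624) = 12/(-4) + 19624 = 12*(-1/4) + 19624 = -3 + 19624 = 19621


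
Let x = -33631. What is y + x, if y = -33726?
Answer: -67357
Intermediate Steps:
y + x = -33726 - 33631 = -67357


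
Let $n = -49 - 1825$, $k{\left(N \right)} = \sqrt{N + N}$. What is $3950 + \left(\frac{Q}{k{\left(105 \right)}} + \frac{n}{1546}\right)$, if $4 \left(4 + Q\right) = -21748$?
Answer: $\frac{3052413}{773} - \frac{5441 \sqrt{210}}{210} \approx 3573.3$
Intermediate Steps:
$Q = -5441$ ($Q = -4 + \frac{1}{4} \left(-21748\right) = -4 - 5437 = -5441$)
$k{\left(N \right)} = \sqrt{2} \sqrt{N}$ ($k{\left(N \right)} = \sqrt{2 N} = \sqrt{2} \sqrt{N}$)
$n = -1874$ ($n = -49 - 1825 = -1874$)
$3950 + \left(\frac{Q}{k{\left(105 \right)}} + \frac{n}{1546}\right) = 3950 - \left(\frac{937}{773} + 5441 \frac{\sqrt{210}}{210}\right) = 3950 - \left(\frac{937}{773} + \frac{5441 \sqrt{210}}{210}\right) = \frac{3052413}{773} - \frac{5441 \sqrt{210}}{210}$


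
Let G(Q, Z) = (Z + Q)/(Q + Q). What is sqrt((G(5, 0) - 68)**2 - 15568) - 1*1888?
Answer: -1888 + I*sqrt(44047)/2 ≈ -1888.0 + 104.94*I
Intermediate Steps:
G(Q, Z) = (Q + Z)/(2*Q) (G(Q, Z) = (Q + Z)/((2*Q)) = (Q + Z)*(1/(2*Q)) = (Q + Z)/(2*Q))
sqrt((G(5, 0) - 68)**2 - 15568) - 1*1888 = sqrt(((1/2)*(5 + 0)/5 - 68)**2 - 15568) - 1*1888 = sqrt(((1/2)*(1/5)*5 - 68)**2 - 15568) - 1888 = sqrt((1/2 - 68)**2 - 15568) - 1888 = sqrt((-135/2)**2 - 15568) - 1888 = sqrt(18225/4 - 15568) - 1888 = sqrt(-44047/4) - 1888 = I*sqrt(44047)/2 - 1888 = -1888 + I*sqrt(44047)/2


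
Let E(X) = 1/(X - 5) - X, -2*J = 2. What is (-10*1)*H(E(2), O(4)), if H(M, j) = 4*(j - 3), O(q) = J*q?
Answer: 280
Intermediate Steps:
J = -1 (J = -1/2*2 = -1)
O(q) = -q
E(X) = 1/(-5 + X) - X
H(M, j) = -12 + 4*j (H(M, j) = 4*(-3 + j) = -12 + 4*j)
(-10*1)*H(E(2), O(4)) = (-10*1)*(-12 + 4*(-1*4)) = -10*(-12 + 4*(-4)) = -10*(-12 - 16) = -10*(-28) = 280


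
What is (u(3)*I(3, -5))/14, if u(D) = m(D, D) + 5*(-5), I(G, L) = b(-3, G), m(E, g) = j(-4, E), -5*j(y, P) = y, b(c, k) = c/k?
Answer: 121/70 ≈ 1.7286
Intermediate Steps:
j(y, P) = -y/5
m(E, g) = 4/5 (m(E, g) = -1/5*(-4) = 4/5)
I(G, L) = -3/G
u(D) = -121/5 (u(D) = 4/5 + 5*(-5) = 4/5 - 25 = -121/5)
(u(3)*I(3, -5))/14 = -(-363)/(5*3)/14 = -(-363)/(5*3)*(1/14) = -121/5*(-1)*(1/14) = (121/5)*(1/14) = 121/70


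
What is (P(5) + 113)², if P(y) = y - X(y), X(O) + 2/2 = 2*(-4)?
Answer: 16129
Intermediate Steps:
X(O) = -9 (X(O) = -1 + 2*(-4) = -1 - 8 = -9)
P(y) = 9 + y (P(y) = y - 1*(-9) = y + 9 = 9 + y)
(P(5) + 113)² = ((9 + 5) + 113)² = (14 + 113)² = 127² = 16129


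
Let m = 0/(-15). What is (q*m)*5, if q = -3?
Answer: 0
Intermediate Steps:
m = 0 (m = 0*(-1/15) = 0)
(q*m)*5 = -3*0*5 = 0*5 = 0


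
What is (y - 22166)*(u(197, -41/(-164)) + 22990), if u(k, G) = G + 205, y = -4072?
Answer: -1217193939/2 ≈ -6.0860e+8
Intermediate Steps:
u(k, G) = 205 + G
(y - 22166)*(u(197, -41/(-164)) + 22990) = (-4072 - 22166)*((205 - 41/(-164)) + 22990) = -26238*((205 - 41*(-1/164)) + 22990) = -26238*((205 + ¼) + 22990) = -26238*(821/4 + 22990) = -26238*92781/4 = -1217193939/2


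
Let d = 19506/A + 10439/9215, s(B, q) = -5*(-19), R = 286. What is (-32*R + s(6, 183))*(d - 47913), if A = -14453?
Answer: 595828544371998/1373035 ≈ 4.3395e+8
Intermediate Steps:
s(B, q) = 95
d = -297659/1373035 (d = 19506/(-14453) + 10439/9215 = 19506*(-1/14453) + 10439*(1/9215) = -19506/14453 + 10439/9215 = -297659/1373035 ≈ -0.21679)
(-32*R + s(6, 183))*(d - 47913) = (-32*286 + 95)*(-297659/1373035 - 47913) = (-9152 + 95)*(-65786523614/1373035) = -9057*(-65786523614/1373035) = 595828544371998/1373035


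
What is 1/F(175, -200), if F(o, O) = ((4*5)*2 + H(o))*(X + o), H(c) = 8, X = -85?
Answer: 1/4320 ≈ 0.00023148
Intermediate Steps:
F(o, O) = -4080 + 48*o (F(o, O) = ((4*5)*2 + 8)*(-85 + o) = (20*2 + 8)*(-85 + o) = (40 + 8)*(-85 + o) = 48*(-85 + o) = -4080 + 48*o)
1/F(175, -200) = 1/(-4080 + 48*175) = 1/(-4080 + 8400) = 1/4320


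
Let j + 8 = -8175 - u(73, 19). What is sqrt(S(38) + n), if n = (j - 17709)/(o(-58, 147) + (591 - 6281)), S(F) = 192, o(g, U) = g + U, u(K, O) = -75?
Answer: sqrt(6167871609)/5601 ≈ 14.022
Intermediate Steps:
o(g, U) = U + g
j = -8108 (j = -8 + (-8175 - 1*(-75)) = -8 + (-8175 + 75) = -8 - 8100 = -8108)
n = 25817/5601 (n = (-8108 - 17709)/((147 - 58) + (591 - 6281)) = -25817/(89 - 5690) = -25817/(-5601) = -25817*(-1/5601) = 25817/5601 ≈ 4.6094)
sqrt(S(38) + n) = sqrt(192 + 25817/5601) = sqrt(1101209/5601) = sqrt(6167871609)/5601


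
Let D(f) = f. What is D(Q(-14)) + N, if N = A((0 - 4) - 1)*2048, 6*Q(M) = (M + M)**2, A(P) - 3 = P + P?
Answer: -42616/3 ≈ -14205.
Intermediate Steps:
A(P) = 3 + 2*P (A(P) = 3 + (P + P) = 3 + 2*P)
Q(M) = 2*M**2/3 (Q(M) = (M + M)**2/6 = (2*M)**2/6 = (4*M**2)/6 = 2*M**2/3)
N = -14336 (N = (3 + 2*((0 - 4) - 1))*2048 = (3 + 2*(-4 - 1))*2048 = (3 + 2*(-5))*2048 = (3 - 10)*2048 = -7*2048 = -14336)
D(Q(-14)) + N = (2/3)*(-14)**2 - 14336 = (2/3)*196 - 14336 = 392/3 - 14336 = -42616/3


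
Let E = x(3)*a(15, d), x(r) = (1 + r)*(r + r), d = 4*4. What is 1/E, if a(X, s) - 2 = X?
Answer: 1/408 ≈ 0.0024510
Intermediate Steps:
d = 16
a(X, s) = 2 + X
x(r) = 2*r*(1 + r) (x(r) = (1 + r)*(2*r) = 2*r*(1 + r))
E = 408 (E = (2*3*(1 + 3))*(2 + 15) = (2*3*4)*17 = 24*17 = 408)
1/E = 1/408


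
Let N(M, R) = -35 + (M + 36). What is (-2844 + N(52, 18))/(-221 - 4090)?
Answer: 2791/4311 ≈ 0.64741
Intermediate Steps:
N(M, R) = 1 + M (N(M, R) = -35 + (36 + M) = 1 + M)
(-2844 + N(52, 18))/(-221 - 4090) = (-2844 + (1 + 52))/(-221 - 4090) = (-2844 + 53)/(-4311) = -2791*(-1/4311) = 2791/4311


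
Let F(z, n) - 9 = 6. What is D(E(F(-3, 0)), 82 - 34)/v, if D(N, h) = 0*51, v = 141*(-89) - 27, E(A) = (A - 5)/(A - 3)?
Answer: 0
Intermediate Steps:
F(z, n) = 15 (F(z, n) = 9 + 6 = 15)
E(A) = (-5 + A)/(-3 + A)
v = -12576 (v = -12549 - 27 = -12576)
D(N, h) = 0
D(E(F(-3, 0)), 82 - 34)/v = 0/(-12576) = 0*(-1/12576) = 0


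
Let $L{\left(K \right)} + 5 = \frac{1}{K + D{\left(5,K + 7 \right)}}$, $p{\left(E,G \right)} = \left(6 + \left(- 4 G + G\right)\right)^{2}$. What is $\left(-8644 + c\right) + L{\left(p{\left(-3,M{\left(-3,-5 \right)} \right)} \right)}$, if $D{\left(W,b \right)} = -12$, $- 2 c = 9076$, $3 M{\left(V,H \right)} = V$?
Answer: $- \frac{909902}{69} \approx -13187.0$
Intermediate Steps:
$M{\left(V,H \right)} = \frac{V}{3}$
$c = -4538$ ($c = \left(- \frac{1}{2}\right) 9076 = -4538$)
$p{\left(E,G \right)} = \left(6 - 3 G\right)^{2}$
$L{\left(K \right)} = -5 + \frac{1}{-12 + K}$ ($L{\left(K \right)} = -5 + \frac{1}{K - 12} = -5 + \frac{1}{-12 + K}$)
$\left(-8644 + c\right) + L{\left(p{\left(-3,M{\left(-3,-5 \right)} \right)} \right)} = \left(-8644 - 4538\right) + \frac{61 - 5 \cdot 9 \left(-2 + \frac{1}{3} \left(-3\right)\right)^{2}}{-12 + 9 \left(-2 + \frac{1}{3} \left(-3\right)\right)^{2}} = -13182 + \frac{61 - 5 \cdot 9 \left(-2 - 1\right)^{2}}{-12 + 9 \left(-2 - 1\right)^{2}} = -13182 + \frac{61 - 5 \cdot 9 \left(-3\right)^{2}}{-12 + 9 \left(-3\right)^{2}} = -13182 + \frac{61 - 5 \cdot 9 \cdot 9}{-12 + 9 \cdot 9} = -13182 + \frac{61 - 405}{-12 + 81} = -13182 + \frac{61 - 405}{69} = -13182 + \frac{1}{69} \left(-344\right) = -13182 - \frac{344}{69} = - \frac{909902}{69}$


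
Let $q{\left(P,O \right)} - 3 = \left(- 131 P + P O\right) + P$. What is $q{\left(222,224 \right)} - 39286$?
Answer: $-18415$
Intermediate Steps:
$q{\left(P,O \right)} = 3 - 130 P + O P$ ($q{\left(P,O \right)} = 3 + \left(\left(- 131 P + P O\right) + P\right) = 3 + \left(\left(- 131 P + O P\right) + P\right) = 3 + \left(- 130 P + O P\right) = 3 - 130 P + O P$)
$q{\left(222,224 \right)} - 39286 = \left(3 - 28860 + 224 \cdot 222\right) - 39286 = \left(3 - 28860 + 49728\right) - 39286 = 20871 - 39286 = -18415$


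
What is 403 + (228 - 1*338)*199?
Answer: -21487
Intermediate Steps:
403 + (228 - 1*338)*199 = 403 + (228 - 338)*199 = 403 - 110*199 = 403 - 21890 = -21487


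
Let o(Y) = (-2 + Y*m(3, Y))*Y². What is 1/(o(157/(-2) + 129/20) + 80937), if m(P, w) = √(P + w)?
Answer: 90309881600000/12370900377382499389221 + 47875345936000*I*√6905/12370900377382499389221 ≈ 7.3002e-9 + 3.2158e-7*I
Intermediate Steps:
o(Y) = Y²*(-2 + Y*√(3 + Y)) (o(Y) = (-2 + Y*√(3 + Y))*Y² = Y²*(-2 + Y*√(3 + Y)))
1/(o(157/(-2) + 129/20) + 80937) = 1/((157/(-2) + 129/20)²*(-2 + (157/(-2) + 129/20)*√(3 + (157/(-2) + 129/20))) + 80937) = 1/((157*(-½) + 129*(1/20))²*(-2 + (157*(-½) + 129*(1/20))*√(3 + (157*(-½) + 129*(1/20)))) + 80937) = 1/((-157/2 + 129/20)²*(-2 + (-157/2 + 129/20)*√(3 + (-157/2 + 129/20))) + 80937) = 1/((-1441/20)²*(-2 - 1441*√(3 - 1441/20)/20) + 80937) = 1/(2076481*(-2 - 1441*I*√6905/200)/400 + 80937) = 1/((-2076481/200 - 2992209121*I*√6905/80000) + 80937) = 1/(14110919/200 - 2992209121*I*√6905/80000)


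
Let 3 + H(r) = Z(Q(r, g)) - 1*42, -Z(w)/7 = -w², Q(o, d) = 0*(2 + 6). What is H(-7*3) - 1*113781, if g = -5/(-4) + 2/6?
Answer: -113826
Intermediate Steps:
g = 19/12 (g = -5*(-¼) + 2*(⅙) = 5/4 + ⅓ = 19/12 ≈ 1.5833)
Q(o, d) = 0 (Q(o, d) = 0*8 = 0)
Z(w) = 7*w² (Z(w) = -(-7)*w² = 7*w²)
H(r) = -45 (H(r) = -3 + (7*0² - 1*42) = -3 + (7*0 - 42) = -3 + (0 - 42) = -3 - 42 = -45)
H(-7*3) - 1*113781 = -45 - 1*113781 = -45 - 113781 = -113826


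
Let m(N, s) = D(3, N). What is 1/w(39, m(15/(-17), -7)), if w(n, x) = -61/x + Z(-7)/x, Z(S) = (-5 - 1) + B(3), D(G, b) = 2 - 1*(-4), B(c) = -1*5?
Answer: -1/12 ≈ -0.083333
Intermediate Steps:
B(c) = -5
D(G, b) = 6 (D(G, b) = 2 + 4 = 6)
Z(S) = -11 (Z(S) = (-5 - 1) - 5 = -6 - 5 = -11)
m(N, s) = 6
w(n, x) = -72/x (w(n, x) = -61/x - 11/x = -72/x)
1/w(39, m(15/(-17), -7)) = 1/(-72/6) = 1/(-72*⅙) = 1/(-12) = -1/12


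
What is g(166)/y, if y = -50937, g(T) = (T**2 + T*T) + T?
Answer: -18426/16979 ≈ -1.0852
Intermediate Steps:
g(T) = T + 2*T**2 (g(T) = (T**2 + T**2) + T = 2*T**2 + T = T + 2*T**2)
g(166)/y = (166*(1 + 2*166))/(-50937) = (166*(1 + 332))*(-1/50937) = (166*333)*(-1/50937) = 55278*(-1/50937) = -18426/16979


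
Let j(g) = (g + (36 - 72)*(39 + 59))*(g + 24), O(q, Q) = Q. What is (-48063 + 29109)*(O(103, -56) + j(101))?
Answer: 8120481174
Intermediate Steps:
j(g) = (-3528 + g)*(24 + g) (j(g) = (g - 36*98)*(24 + g) = (g - 3528)*(24 + g) = (-3528 + g)*(24 + g))
(-48063 + 29109)*(O(103, -56) + j(101)) = (-48063 + 29109)*(-56 + (-84672 + 101² - 3504*101)) = -18954*(-56 + (-84672 + 10201 - 353904)) = -18954*(-56 - 428375) = -18954*(-428431) = 8120481174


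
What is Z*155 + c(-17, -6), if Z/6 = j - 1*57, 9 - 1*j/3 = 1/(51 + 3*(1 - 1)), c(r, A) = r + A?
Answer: -475621/17 ≈ -27978.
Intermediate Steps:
c(r, A) = A + r
j = 458/17 (j = 27 - 3/(51 + 3*(1 - 1)) = 27 - 3/(51 + 3*0) = 27 - 3/(51 + 0) = 27 - 3/51 = 27 - 3*1/51 = 27 - 1/17 = 458/17 ≈ 26.941)
Z = -3066/17 (Z = 6*(458/17 - 1*57) = 6*(458/17 - 57) = 6*(-511/17) = -3066/17 ≈ -180.35)
Z*155 + c(-17, -6) = -3066/17*155 + (-6 - 17) = -475230/17 - 23 = -475621/17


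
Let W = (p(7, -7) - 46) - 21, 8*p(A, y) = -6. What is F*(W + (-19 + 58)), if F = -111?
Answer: 12765/4 ≈ 3191.3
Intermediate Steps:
p(A, y) = -3/4 (p(A, y) = (1/8)*(-6) = -3/4)
W = -271/4 (W = (-3/4 - 46) - 21 = -187/4 - 21 = -271/4 ≈ -67.750)
F*(W + (-19 + 58)) = -111*(-271/4 + (-19 + 58)) = -111*(-271/4 + 39) = -111*(-115/4) = 12765/4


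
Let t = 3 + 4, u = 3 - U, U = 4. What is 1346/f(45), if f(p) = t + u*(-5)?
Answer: 673/6 ≈ 112.17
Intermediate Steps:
u = -1 (u = 3 - 1*4 = 3 - 4 = -1)
t = 7
f(p) = 12 (f(p) = 7 - 1*(-5) = 7 + 5 = 12)
1346/f(45) = 1346/12 = 1346*(1/12) = 673/6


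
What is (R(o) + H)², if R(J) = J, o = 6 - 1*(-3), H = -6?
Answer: 9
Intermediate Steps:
o = 9 (o = 6 + 3 = 9)
(R(o) + H)² = (9 - 6)² = 3² = 9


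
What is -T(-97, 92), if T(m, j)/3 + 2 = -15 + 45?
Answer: -84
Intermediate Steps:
T(m, j) = 84 (T(m, j) = -6 + 3*(-15 + 45) = -6 + 3*30 = -6 + 90 = 84)
-T(-97, 92) = -1*84 = -84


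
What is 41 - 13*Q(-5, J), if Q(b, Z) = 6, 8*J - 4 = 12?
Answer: -37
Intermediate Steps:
J = 2 (J = ½ + (⅛)*12 = ½ + 3/2 = 2)
41 - 13*Q(-5, J) = 41 - 13*6 = 41 - 78 = -37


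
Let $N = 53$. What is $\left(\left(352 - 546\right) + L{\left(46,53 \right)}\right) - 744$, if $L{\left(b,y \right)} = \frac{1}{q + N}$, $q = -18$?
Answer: $- \frac{32829}{35} \approx -937.97$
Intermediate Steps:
$L{\left(b,y \right)} = \frac{1}{35}$ ($L{\left(b,y \right)} = \frac{1}{-18 + 53} = \frac{1}{35}$)
$\left(\left(352 - 546\right) + L{\left(46,53 \right)}\right) - 744 = \left(\left(352 - 546\right) + \frac{1}{35}\right) - 744 = \left(-194 + \frac{1}{35}\right) - 744 = - \frac{6789}{35} - 744 = - \frac{32829}{35}$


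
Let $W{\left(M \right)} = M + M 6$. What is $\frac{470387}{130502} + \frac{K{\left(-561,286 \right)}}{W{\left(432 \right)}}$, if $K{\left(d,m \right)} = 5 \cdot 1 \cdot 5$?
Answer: $\frac{712856419}{197319024} \approx 3.6127$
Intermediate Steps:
$K{\left(d,m \right)} = 25$ ($K{\left(d,m \right)} = 5 \cdot 5 = 25$)
$W{\left(M \right)} = 7 M$ ($W{\left(M \right)} = M + 6 M = 7 M$)
$\frac{470387}{130502} + \frac{K{\left(-561,286 \right)}}{W{\left(432 \right)}} = \frac{470387}{130502} + \frac{25}{7 \cdot 432} = 470387 \cdot \frac{1}{130502} + \frac{25}{3024} = \frac{470387}{130502} + 25 \cdot \frac{1}{3024} = \frac{470387}{130502} + \frac{25}{3024} = \frac{712856419}{197319024}$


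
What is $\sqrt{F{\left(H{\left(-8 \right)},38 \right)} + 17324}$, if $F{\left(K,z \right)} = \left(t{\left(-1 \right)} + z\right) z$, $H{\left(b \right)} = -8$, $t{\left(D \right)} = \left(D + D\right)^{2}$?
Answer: $2 \sqrt{4730} \approx 137.55$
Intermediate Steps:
$t{\left(D \right)} = 4 D^{2}$ ($t{\left(D \right)} = \left(2 D\right)^{2} = 4 D^{2}$)
$F{\left(K,z \right)} = z \left(4 + z\right)$ ($F{\left(K,z \right)} = \left(4 \left(-1\right)^{2} + z\right) z = \left(4 \cdot 1 + z\right) z = \left(4 + z\right) z = z \left(4 + z\right)$)
$\sqrt{F{\left(H{\left(-8 \right)},38 \right)} + 17324} = \sqrt{38 \left(4 + 38\right) + 17324} = \sqrt{38 \cdot 42 + 17324} = \sqrt{1596 + 17324} = \sqrt{18920} = 2 \sqrt{4730}$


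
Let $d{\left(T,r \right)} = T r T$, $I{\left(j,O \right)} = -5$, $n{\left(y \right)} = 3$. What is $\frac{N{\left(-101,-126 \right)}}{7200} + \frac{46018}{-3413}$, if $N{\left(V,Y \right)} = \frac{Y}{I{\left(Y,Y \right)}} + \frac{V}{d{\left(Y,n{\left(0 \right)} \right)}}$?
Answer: $- \frac{78882350817701}{5851957104000} \approx -13.48$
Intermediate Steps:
$d{\left(T,r \right)} = r T^{2}$
$N{\left(V,Y \right)} = - \frac{Y}{5} + \frac{V}{3 Y^{2}}$ ($N{\left(V,Y \right)} = \frac{Y}{-5} + \frac{V}{3 Y^{2}} = Y \left(- \frac{1}{5}\right) + V \frac{1}{3 Y^{2}} = - \frac{Y}{5} + \frac{V}{3 Y^{2}}$)
$\frac{N{\left(-101,-126 \right)}}{7200} + \frac{46018}{-3413} = \frac{\left(- \frac{1}{5}\right) \left(-126\right) + \frac{1}{3} \left(-101\right) \frac{1}{15876}}{7200} + \frac{46018}{-3413} = \left(\frac{126}{5} + \frac{1}{3} \left(-101\right) \frac{1}{15876}\right) \frac{1}{7200} + 46018 \left(- \frac{1}{3413}\right) = \left(\frac{126}{5} - \frac{101}{47628}\right) \frac{1}{7200} - \frac{46018}{3413} = \frac{6000623}{238140} \cdot \frac{1}{7200} - \frac{46018}{3413} = \frac{6000623}{1714608000} - \frac{46018}{3413} = - \frac{78882350817701}{5851957104000}$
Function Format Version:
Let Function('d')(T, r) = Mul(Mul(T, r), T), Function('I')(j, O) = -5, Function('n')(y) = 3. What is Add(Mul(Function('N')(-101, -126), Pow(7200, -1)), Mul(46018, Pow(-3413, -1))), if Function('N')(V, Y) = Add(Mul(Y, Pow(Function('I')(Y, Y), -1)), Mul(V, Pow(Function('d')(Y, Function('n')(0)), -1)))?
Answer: Rational(-78882350817701, 5851957104000) ≈ -13.480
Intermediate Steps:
Function('d')(T, r) = Mul(r, Pow(T, 2))
Function('N')(V, Y) = Add(Mul(Rational(-1, 5), Y), Mul(Rational(1, 3), V, Pow(Y, -2))) (Function('N')(V, Y) = Add(Mul(Y, Pow(-5, -1)), Mul(V, Pow(Mul(3, Pow(Y, 2)), -1))) = Add(Mul(Y, Rational(-1, 5)), Mul(V, Mul(Rational(1, 3), Pow(Y, -2)))) = Add(Mul(Rational(-1, 5), Y), Mul(Rational(1, 3), V, Pow(Y, -2))))
Add(Mul(Function('N')(-101, -126), Pow(7200, -1)), Mul(46018, Pow(-3413, -1))) = Add(Mul(Add(Mul(Rational(-1, 5), -126), Mul(Rational(1, 3), -101, Pow(-126, -2))), Pow(7200, -1)), Mul(46018, Pow(-3413, -1))) = Add(Mul(Add(Rational(126, 5), Mul(Rational(1, 3), -101, Rational(1, 15876))), Rational(1, 7200)), Mul(46018, Rational(-1, 3413))) = Add(Mul(Add(Rational(126, 5), Rational(-101, 47628)), Rational(1, 7200)), Rational(-46018, 3413)) = Add(Mul(Rational(6000623, 238140), Rational(1, 7200)), Rational(-46018, 3413)) = Add(Rational(6000623, 1714608000), Rational(-46018, 3413)) = Rational(-78882350817701, 5851957104000)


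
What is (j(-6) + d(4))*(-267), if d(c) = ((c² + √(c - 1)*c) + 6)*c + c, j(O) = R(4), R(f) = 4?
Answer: -25632 - 4272*√3 ≈ -33031.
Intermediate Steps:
j(O) = 4
d(c) = c + c*(6 + c² + c*√(-1 + c)) (d(c) = ((c² + √(-1 + c)*c) + 6)*c + c = ((c² + c*√(-1 + c)) + 6)*c + c = (6 + c² + c*√(-1 + c))*c + c = c*(6 + c² + c*√(-1 + c)) + c = c + c*(6 + c² + c*√(-1 + c)))
(j(-6) + d(4))*(-267) = (4 + 4*(7 + 4² + 4*√(-1 + 4)))*(-267) = (4 + 4*(7 + 16 + 4*√3))*(-267) = (4 + 4*(23 + 4*√3))*(-267) = (4 + (92 + 16*√3))*(-267) = (96 + 16*√3)*(-267) = -25632 - 4272*√3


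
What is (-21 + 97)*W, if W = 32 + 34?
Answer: 5016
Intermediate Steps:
W = 66
(-21 + 97)*W = (-21 + 97)*66 = 76*66 = 5016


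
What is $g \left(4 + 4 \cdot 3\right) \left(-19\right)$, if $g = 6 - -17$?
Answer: $-6992$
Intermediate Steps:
$g = 23$ ($g = 6 + 17 = 23$)
$g \left(4 + 4 \cdot 3\right) \left(-19\right) = 23 \left(4 + 4 \cdot 3\right) \left(-19\right) = 23 \left(4 + 12\right) \left(-19\right) = 23 \cdot 16 \left(-19\right) = 368 \left(-19\right) = -6992$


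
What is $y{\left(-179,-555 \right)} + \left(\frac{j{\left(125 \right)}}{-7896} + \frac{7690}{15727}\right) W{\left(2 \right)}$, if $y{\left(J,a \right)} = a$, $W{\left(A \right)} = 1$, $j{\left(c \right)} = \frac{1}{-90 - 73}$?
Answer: $- \frac{11224081747433}{20241403896} \approx -554.51$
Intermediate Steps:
$j{\left(c \right)} = - \frac{1}{163}$ ($j{\left(c \right)} = \frac{1}{-163} = - \frac{1}{163}$)
$y{\left(-179,-555 \right)} + \left(\frac{j{\left(125 \right)}}{-7896} + \frac{7690}{15727}\right) W{\left(2 \right)} = -555 + \left(- \frac{1}{163 \left(-7896\right)} + \frac{7690}{15727}\right) 1 = -555 + \left(\left(- \frac{1}{163}\right) \left(- \frac{1}{7896}\right) + 7690 \cdot \frac{1}{15727}\right) 1 = -555 + \left(\frac{1}{1287048} + \frac{7690}{15727}\right) 1 = -555 + \frac{9897414847}{20241403896} \cdot 1 = -555 + \frac{9897414847}{20241403896} = - \frac{11224081747433}{20241403896}$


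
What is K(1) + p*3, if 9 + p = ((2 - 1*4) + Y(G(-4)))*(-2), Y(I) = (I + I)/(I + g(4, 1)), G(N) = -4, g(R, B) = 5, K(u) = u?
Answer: 34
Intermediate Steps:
Y(I) = 2*I/(5 + I) (Y(I) = (I + I)/(I + 5) = (2*I)/(5 + I) = 2*I/(5 + I))
p = 11 (p = -9 + ((2 - 1*4) + 2*(-4)/(5 - 4))*(-2) = -9 + ((2 - 4) + 2*(-4)/1)*(-2) = -9 + (-2 + 2*(-4)*1)*(-2) = -9 + (-2 - 8)*(-2) = -9 - 10*(-2) = -9 + 20 = 11)
K(1) + p*3 = 1 + 11*3 = 1 + 33 = 34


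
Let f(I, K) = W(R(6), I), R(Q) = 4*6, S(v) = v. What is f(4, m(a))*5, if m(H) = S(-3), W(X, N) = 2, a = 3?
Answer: 10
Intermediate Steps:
R(Q) = 24
m(H) = -3
f(I, K) = 2
f(4, m(a))*5 = 2*5 = 10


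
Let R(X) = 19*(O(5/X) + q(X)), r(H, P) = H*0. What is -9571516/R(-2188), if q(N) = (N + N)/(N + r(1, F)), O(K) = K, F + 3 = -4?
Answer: -1102235632/4371 ≈ -2.5217e+5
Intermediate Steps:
F = -7 (F = -3 - 4 = -7)
r(H, P) = 0
q(N) = 2 (q(N) = (N + N)/(N + 0) = (2*N)/N = 2)
R(X) = 38 + 95/X (R(X) = 19*(5/X + 2) = 19*(2 + 5/X) = 38 + 95/X)
-9571516/R(-2188) = -9571516/(38 + 95/(-2188)) = -9571516/(38 + 95*(-1/2188)) = -9571516/(38 - 95/2188) = -9571516/83049/2188 = -9571516*2188/83049 = -1102235632/4371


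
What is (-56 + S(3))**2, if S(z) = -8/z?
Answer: 30976/9 ≈ 3441.8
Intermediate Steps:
(-56 + S(3))**2 = (-56 - 8/3)**2 = (-176/3)**2 = 30976/9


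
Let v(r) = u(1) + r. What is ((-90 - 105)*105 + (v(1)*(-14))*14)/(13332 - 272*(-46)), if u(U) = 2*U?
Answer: -3009/3692 ≈ -0.81501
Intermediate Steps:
v(r) = 2 + r (v(r) = 2*1 + r = 2 + r)
((-90 - 105)*105 + (v(1)*(-14))*14)/(13332 - 272*(-46)) = ((-90 - 105)*105 + ((2 + 1)*(-14))*14)/(13332 - 272*(-46)) = (-195*105 + (3*(-14))*14)/(13332 + 12512) = (-20475 - 42*14)/25844 = (-20475 - 588)*(1/25844) = -21063*1/25844 = -3009/3692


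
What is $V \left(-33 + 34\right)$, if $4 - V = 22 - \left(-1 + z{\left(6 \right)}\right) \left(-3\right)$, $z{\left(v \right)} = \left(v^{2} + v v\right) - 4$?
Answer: $-219$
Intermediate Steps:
$z{\left(v \right)} = -4 + 2 v^{2}$ ($z{\left(v \right)} = \left(v^{2} + v^{2}\right) - 4 = 2 v^{2} - 4 = -4 + 2 v^{2}$)
$V = -219$ ($V = 4 - \left(22 - \left(-1 - \left(4 - 2 \cdot 6^{2}\right)\right) \left(-3\right)\right) = 4 - \left(22 - \left(-1 + \left(-4 + 2 \cdot 36\right)\right) \left(-3\right)\right) = 4 - \left(22 - \left(-1 + \left(-4 + 72\right)\right) \left(-3\right)\right) = 4 - \left(22 - \left(-1 + 68\right) \left(-3\right)\right) = 4 - \left(22 - 67 \left(-3\right)\right) = 4 - \left(22 - -201\right) = 4 - \left(22 + 201\right) = 4 - 223 = -219$)
$V \left(-33 + 34\right) = - 219 \left(-33 + 34\right) = \left(-219\right) 1 = -219$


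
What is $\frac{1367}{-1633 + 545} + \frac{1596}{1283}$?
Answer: $- \frac{17413}{1395904} \approx -0.012474$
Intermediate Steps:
$\frac{1367}{-1633 + 545} + \frac{1596}{1283} = \frac{1367}{-1088} + 1596 \cdot \frac{1}{1283} = 1367 \left(- \frac{1}{1088}\right) + \frac{1596}{1283} = - \frac{1367}{1088} + \frac{1596}{1283} = - \frac{17413}{1395904}$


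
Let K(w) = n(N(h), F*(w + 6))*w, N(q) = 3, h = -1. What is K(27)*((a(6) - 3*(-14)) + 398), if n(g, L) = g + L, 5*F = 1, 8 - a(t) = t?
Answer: 572832/5 ≈ 1.1457e+5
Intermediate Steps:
a(t) = 8 - t
F = ⅕ (F = (⅕)*1 = ⅕ ≈ 0.20000)
n(g, L) = L + g
K(w) = w*(21/5 + w/5) (K(w) = ((w + 6)/5 + 3)*w = ((6 + w)/5 + 3)*w = ((6/5 + w/5) + 3)*w = (21/5 + w/5)*w = w*(21/5 + w/5))
K(27)*((a(6) - 3*(-14)) + 398) = ((⅕)*27*(21 + 27))*(((8 - 1*6) - 3*(-14)) + 398) = ((⅕)*27*48)*(((8 - 6) + 42) + 398) = 1296*((2 + 42) + 398)/5 = 1296*(44 + 398)/5 = (1296/5)*442 = 572832/5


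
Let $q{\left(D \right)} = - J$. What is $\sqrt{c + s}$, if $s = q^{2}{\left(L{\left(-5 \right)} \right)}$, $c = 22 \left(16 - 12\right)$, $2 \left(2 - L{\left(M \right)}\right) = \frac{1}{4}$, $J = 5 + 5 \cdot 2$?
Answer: $\sqrt{313} \approx 17.692$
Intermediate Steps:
$J = 15$ ($J = 5 + 10 = 15$)
$L{\left(M \right)} = \frac{15}{8}$ ($L{\left(M \right)} = 2 - \frac{1}{2 \cdot 4} = 2 - \frac{1}{8} = \frac{15}{8}$)
$q{\left(D \right)} = -15$ ($q{\left(D \right)} = \left(-1\right) 15 = -15$)
$c = 88$ ($c = 22 \cdot 4 = 88$)
$s = 225$ ($s = \left(-15\right)^{2} = 225$)
$\sqrt{c + s} = \sqrt{88 + 225} = \sqrt{313}$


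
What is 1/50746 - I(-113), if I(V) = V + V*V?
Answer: -642241375/50746 ≈ -12656.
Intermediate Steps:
I(V) = V + V²
1/50746 - I(-113) = 1/50746 - (-113)*(1 - 113) = 1/50746 - (-113)*(-112) = 1/50746 - 1*12656 = 1/50746 - 12656 = -642241375/50746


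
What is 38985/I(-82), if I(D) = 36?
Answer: 12995/12 ≈ 1082.9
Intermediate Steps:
38985/I(-82) = 38985/36 = 38985*(1/36) = 12995/12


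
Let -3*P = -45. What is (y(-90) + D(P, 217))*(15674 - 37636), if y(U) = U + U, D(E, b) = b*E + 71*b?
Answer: -405901684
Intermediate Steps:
P = 15 (P = -1/3*(-45) = 15)
D(E, b) = 71*b + E*b (D(E, b) = E*b + 71*b = 71*b + E*b)
y(U) = 2*U
(y(-90) + D(P, 217))*(15674 - 37636) = (2*(-90) + 217*(71 + 15))*(15674 - 37636) = (-180 + 217*86)*(-21962) = (-180 + 18662)*(-21962) = 18482*(-21962) = -405901684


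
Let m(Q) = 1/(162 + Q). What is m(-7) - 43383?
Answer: -6724364/155 ≈ -43383.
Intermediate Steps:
m(-7) - 43383 = 1/(162 - 7) - 43383 = 1/155 - 43383 = -6724364/155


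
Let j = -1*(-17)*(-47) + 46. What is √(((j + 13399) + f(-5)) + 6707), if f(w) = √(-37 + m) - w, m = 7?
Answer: √(19358 + I*√30) ≈ 139.13 + 0.02*I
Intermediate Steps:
f(w) = -w + I*√30 (f(w) = √(-37 + 7) - w = √(-30) - w = I*√30 - w = -w + I*√30)
j = -753 (j = 17*(-47) + 46 = -799 + 46 = -753)
√(((j + 13399) + f(-5)) + 6707) = √(((-753 + 13399) + (-1*(-5) + I*√30)) + 6707) = √((12646 + (5 + I*√30)) + 6707) = √((12651 + I*√30) + 6707) = √(19358 + I*√30)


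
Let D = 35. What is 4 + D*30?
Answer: 1054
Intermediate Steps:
4 + D*30 = 4 + 35*30 = 4 + 1050 = 1054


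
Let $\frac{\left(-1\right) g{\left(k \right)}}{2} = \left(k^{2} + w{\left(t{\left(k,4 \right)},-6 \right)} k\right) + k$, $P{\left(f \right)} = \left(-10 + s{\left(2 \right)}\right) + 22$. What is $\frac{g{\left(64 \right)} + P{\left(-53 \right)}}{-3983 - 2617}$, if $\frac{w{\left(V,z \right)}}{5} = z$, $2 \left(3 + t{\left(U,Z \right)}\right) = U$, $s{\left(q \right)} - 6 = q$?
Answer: $\frac{223}{330} \approx 0.67576$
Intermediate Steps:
$s{\left(q \right)} = 6 + q$
$t{\left(U,Z \right)} = -3 + \frac{U}{2}$
$w{\left(V,z \right)} = 5 z$
$P{\left(f \right)} = 20$ ($P{\left(f \right)} = \left(-10 + \left(6 + 2\right)\right) + 22 = \left(-10 + 8\right) + 22 = -2 + 22 = 20$)
$g{\left(k \right)} = - 2 k^{2} + 58 k$ ($g{\left(k \right)} = - 2 \left(\left(k^{2} + 5 \left(-6\right) k\right) + k\right) = - 2 \left(\left(k^{2} - 30 k\right) + k\right) = - 2 \left(k^{2} - 29 k\right) = - 2 k^{2} + 58 k$)
$\frac{g{\left(64 \right)} + P{\left(-53 \right)}}{-3983 - 2617} = \frac{2 \cdot 64 \left(29 - 64\right) + 20}{-3983 - 2617} = \frac{2 \cdot 64 \left(29 - 64\right) + 20}{-6600} = \left(2 \cdot 64 \left(-35\right) + 20\right) \left(- \frac{1}{6600}\right) = \left(-4480 + 20\right) \left(- \frac{1}{6600}\right) = \left(-4460\right) \left(- \frac{1}{6600}\right) = \frac{223}{330}$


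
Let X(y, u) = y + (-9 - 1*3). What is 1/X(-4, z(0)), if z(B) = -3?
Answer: -1/16 ≈ -0.062500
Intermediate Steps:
X(y, u) = -12 + y (X(y, u) = y + (-9 - 3) = y - 12 = -12 + y)
1/X(-4, z(0)) = 1/(-12 - 4) = 1/(-16) = -1/16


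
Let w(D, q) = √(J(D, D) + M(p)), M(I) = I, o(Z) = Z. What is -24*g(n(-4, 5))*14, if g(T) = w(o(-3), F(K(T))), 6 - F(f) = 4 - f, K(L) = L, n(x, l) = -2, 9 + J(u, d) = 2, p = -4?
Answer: -336*I*√11 ≈ -1114.4*I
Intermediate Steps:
J(u, d) = -7 (J(u, d) = -9 + 2 = -7)
F(f) = 2 + f (F(f) = 6 - (4 - f) = 6 + (-4 + f) = 2 + f)
w(D, q) = I*√11 (w(D, q) = √(-7 - 4) = √(-11) = I*√11)
g(T) = I*√11
-24*g(n(-4, 5))*14 = -24*I*√11*14 = -336*I*√11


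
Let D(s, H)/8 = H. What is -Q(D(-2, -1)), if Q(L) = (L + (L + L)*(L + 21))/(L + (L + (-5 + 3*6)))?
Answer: -72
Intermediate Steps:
D(s, H) = 8*H
Q(L) = (L + 2*L*(21 + L))/(13 + 2*L) (Q(L) = (L + (2*L)*(21 + L))/(L + (L + (-5 + 18))) = (L + 2*L*(21 + L))/(L + (L + 13)) = (L + 2*L*(21 + L))/(L + (13 + L)) = (L + 2*L*(21 + L))/(13 + 2*L))
-Q(D(-2, -1)) = -8*(-1)*(43 + 2*(8*(-1)))/(13 + 2*(8*(-1))) = -(-8)*(43 + 2*(-8))/(13 + 2*(-8)) = -(-8)*(43 - 16)/(13 - 16) = -(-8)*27/(-3) = -(-8)*(-1)*27/3 = -1*72 = -72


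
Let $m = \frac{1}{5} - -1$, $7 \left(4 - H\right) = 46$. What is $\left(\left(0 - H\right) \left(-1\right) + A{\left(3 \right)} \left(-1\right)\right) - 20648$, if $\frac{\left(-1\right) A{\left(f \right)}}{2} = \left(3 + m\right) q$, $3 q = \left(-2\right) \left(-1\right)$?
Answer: $- \frac{722574}{35} \approx -20645.0$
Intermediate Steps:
$H = - \frac{18}{7}$ ($H = 4 - \frac{46}{7} = - \frac{18}{7} \approx -2.5714$)
$q = \frac{2}{3}$ ($q = \frac{\left(-2\right) \left(-1\right)}{3} = \frac{1}{3} \cdot 2 = \frac{2}{3} \approx 0.66667$)
$m = \frac{6}{5}$ ($m = \frac{1}{5} + 1 = \frac{6}{5} \approx 1.2$)
$A{\left(f \right)} = - \frac{28}{5}$ ($A{\left(f \right)} = - 2 \left(3 + \frac{6}{5}\right) \frac{2}{3} = - 2 \cdot \frac{21}{5} \cdot \frac{2}{3} = \left(-2\right) \frac{14}{5} = - \frac{28}{5}$)
$\left(\left(0 - H\right) \left(-1\right) + A{\left(3 \right)} \left(-1\right)\right) - 20648 = \left(\left(0 - - \frac{18}{7}\right) \left(-1\right) - - \frac{28}{5}\right) - 20648 = \left(\left(0 + \frac{18}{7}\right) \left(-1\right) + \frac{28}{5}\right) - 20648 = \left(\frac{18}{7} \left(-1\right) + \frac{28}{5}\right) - 20648 = \left(- \frac{18}{7} + \frac{28}{5}\right) - 20648 = \frac{106}{35} - 20648 = - \frac{722574}{35}$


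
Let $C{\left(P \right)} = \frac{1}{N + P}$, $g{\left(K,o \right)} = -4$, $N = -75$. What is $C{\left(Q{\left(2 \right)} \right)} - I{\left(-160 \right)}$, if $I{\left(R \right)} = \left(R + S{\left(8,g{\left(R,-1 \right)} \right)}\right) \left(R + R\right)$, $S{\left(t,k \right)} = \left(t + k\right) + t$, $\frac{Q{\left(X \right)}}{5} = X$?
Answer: $- \frac{3078401}{65} \approx -47360.0$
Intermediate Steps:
$Q{\left(X \right)} = 5 X$
$C{\left(P \right)} = \frac{1}{-75 + P}$
$S{\left(t,k \right)} = k + 2 t$ ($S{\left(t,k \right)} = \left(k + t\right) + t = k + 2 t$)
$I{\left(R \right)} = 2 R \left(12 + R\right)$ ($I{\left(R \right)} = \left(R + \left(-4 + 2 \cdot 8\right)\right) \left(R + R\right) = \left(R + \left(-4 + 16\right)\right) 2 R = \left(R + 12\right) 2 R = \left(12 + R\right) 2 R = 2 R \left(12 + R\right)$)
$C{\left(Q{\left(2 \right)} \right)} - I{\left(-160 \right)} = \frac{1}{-75 + 5 \cdot 2} - 2 \left(-160\right) \left(12 - 160\right) = \frac{1}{-75 + 10} - 2 \left(-160\right) \left(-148\right) = \frac{1}{-65} - 47360 = - \frac{1}{65} - 47360 = - \frac{3078401}{65}$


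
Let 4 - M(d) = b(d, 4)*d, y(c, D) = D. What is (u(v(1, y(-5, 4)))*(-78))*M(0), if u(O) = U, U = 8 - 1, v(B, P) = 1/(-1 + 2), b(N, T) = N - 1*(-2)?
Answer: -2184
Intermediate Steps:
b(N, T) = 2 + N (b(N, T) = N + 2 = 2 + N)
M(d) = 4 - d*(2 + d) (M(d) = 4 - (2 + d)*d = 4 - d*(2 + d))
v(B, P) = 1 (v(B, P) = 1/1 = 1)
U = 7
u(O) = 7
(u(v(1, y(-5, 4)))*(-78))*M(0) = (7*(-78))*(4 - 1*0*(2 + 0)) = -546*(4 - 1*0*2) = -546*(4 + 0) = -546*4 = -2184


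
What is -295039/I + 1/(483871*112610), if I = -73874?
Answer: 4019073871585741/1006324801765735 ≈ 3.9938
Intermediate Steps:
-295039/I + 1/(483871*112610) = -295039/(-73874) + 1/(483871*112610) = -295039*(-1/73874) + (1/483871)*(1/112610) = 295039/73874 + 1/54488713310 = 4019073871585741/1006324801765735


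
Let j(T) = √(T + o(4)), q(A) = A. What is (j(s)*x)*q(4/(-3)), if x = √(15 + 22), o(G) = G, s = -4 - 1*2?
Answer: -4*I*√74/3 ≈ -11.47*I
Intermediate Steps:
s = -6 (s = -4 - 2 = -6)
j(T) = √(4 + T) (j(T) = √(T + 4) = √(4 + T))
x = √37 ≈ 6.0828
(j(s)*x)*q(4/(-3)) = (√(4 - 6)*√37)*(4/(-3)) = (√(-2)*√37)*(4*(-⅓)) = ((I*√2)*√37)*(-4/3) = (I*√74)*(-4/3) = -4*I*√74/3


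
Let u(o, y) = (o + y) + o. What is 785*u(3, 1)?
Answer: 5495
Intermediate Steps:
u(o, y) = y + 2*o
785*u(3, 1) = 785*(1 + 2*3) = 785*(1 + 6) = 785*7 = 5495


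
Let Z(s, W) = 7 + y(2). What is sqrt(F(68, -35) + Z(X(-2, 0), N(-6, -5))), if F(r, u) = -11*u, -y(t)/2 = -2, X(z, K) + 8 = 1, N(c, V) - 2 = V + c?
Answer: 6*sqrt(11) ≈ 19.900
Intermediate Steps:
N(c, V) = 2 + V + c (N(c, V) = 2 + (V + c) = 2 + V + c)
X(z, K) = -7 (X(z, K) = -8 + 1 = -7)
y(t) = 4 (y(t) = -2*(-2) = 4)
Z(s, W) = 11 (Z(s, W) = 7 + 4 = 11)
sqrt(F(68, -35) + Z(X(-2, 0), N(-6, -5))) = sqrt(-11*(-35) + 11) = sqrt(385 + 11) = sqrt(396) = 6*sqrt(11)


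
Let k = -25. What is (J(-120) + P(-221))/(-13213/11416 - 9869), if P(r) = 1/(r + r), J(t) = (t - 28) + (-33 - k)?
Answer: 393583724/24901775457 ≈ 0.015805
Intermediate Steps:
J(t) = -36 + t (J(t) = (t - 28) + (-33 - 1*(-25)) = (-28 + t) + (-33 + 25) = (-28 + t) - 8 = -36 + t)
P(r) = 1/(2*r)
(J(-120) + P(-221))/(-13213/11416 - 9869) = ((-36 - 120) + (½)/(-221))/(-13213/11416 - 9869) = (-156 + (½)*(-1/221))/(-13213*1/11416 - 9869) = (-156 - 1/442)/(-13213/11416 - 9869) = -68953/(442*(-112677717/11416)) = -68953/442*(-11416/112677717) = 393583724/24901775457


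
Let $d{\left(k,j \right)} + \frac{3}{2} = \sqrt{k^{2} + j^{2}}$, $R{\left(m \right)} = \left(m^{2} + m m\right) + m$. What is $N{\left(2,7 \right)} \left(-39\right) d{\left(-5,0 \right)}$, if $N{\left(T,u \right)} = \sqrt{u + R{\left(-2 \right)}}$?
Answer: $- \frac{273 \sqrt{13}}{2} \approx -492.16$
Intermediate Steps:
$R{\left(m \right)} = m + 2 m^{2}$ ($R{\left(m \right)} = \left(m^{2} + m^{2}\right) + m = 2 m^{2} + m = m + 2 m^{2}$)
$d{\left(k,j \right)} = - \frac{3}{2} + \sqrt{j^{2} + k^{2}}$ ($d{\left(k,j \right)} = - \frac{3}{2} + \sqrt{k^{2} + j^{2}} = - \frac{3}{2} + \sqrt{j^{2} + k^{2}}$)
$N{\left(T,u \right)} = \sqrt{6 + u}$ ($N{\left(T,u \right)} = \sqrt{u - 2 \left(1 + 2 \left(-2\right)\right)} = \sqrt{u - 2 \left(1 - 4\right)} = \sqrt{u - -6} = \sqrt{u + 6} = \sqrt{6 + u}$)
$N{\left(2,7 \right)} \left(-39\right) d{\left(-5,0 \right)} = \sqrt{6 + 7} \left(-39\right) \left(- \frac{3}{2} + \sqrt{0^{2} + \left(-5\right)^{2}}\right) = \sqrt{13} \left(-39\right) \left(- \frac{3}{2} + \sqrt{0 + 25}\right) = - 39 \sqrt{13} \left(- \frac{3}{2} + \sqrt{25}\right) = - 39 \sqrt{13} \left(- \frac{3}{2} + 5\right) = - 39 \sqrt{13} \cdot \frac{7}{2} = - \frac{273 \sqrt{13}}{2}$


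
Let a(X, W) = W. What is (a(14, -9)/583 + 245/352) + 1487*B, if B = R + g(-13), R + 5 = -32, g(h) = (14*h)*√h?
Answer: -1026421767/18656 - 270634*I*√13 ≈ -55018.0 - 9.7579e+5*I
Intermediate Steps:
g(h) = 14*h^(3/2)
R = -37 (R = -5 - 32 = -37)
B = -37 - 182*I*√13 (B = -37 + 14*(-13)^(3/2) = -37 + 14*(-13*I*√13) = -37 - 182*I*√13 ≈ -37.0 - 656.21*I)
(a(14, -9)/583 + 245/352) + 1487*B = (-9/583 + 245/352) + 1487*(-37 - 182*I*√13) = (-9*1/583 + 245*(1/352)) + (-55019 - 270634*I*√13) = (-9/583 + 245/352) + (-55019 - 270634*I*√13) = 12697/18656 + (-55019 - 270634*I*√13) = -1026421767/18656 - 270634*I*√13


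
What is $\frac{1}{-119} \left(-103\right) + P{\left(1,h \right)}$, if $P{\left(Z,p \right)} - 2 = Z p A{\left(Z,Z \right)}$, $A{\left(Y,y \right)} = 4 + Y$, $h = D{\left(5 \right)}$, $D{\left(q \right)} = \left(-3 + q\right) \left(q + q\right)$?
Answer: $\frac{12241}{119} \approx 102.87$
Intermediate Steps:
$D{\left(q \right)} = 2 q \left(-3 + q\right)$ ($D{\left(q \right)} = \left(-3 + q\right) 2 q = 2 q \left(-3 + q\right)$)
$h = 20$ ($h = 2 \cdot 5 \left(-3 + 5\right) = 2 \cdot 5 \cdot 2 = 20$)
$P{\left(Z,p \right)} = 2 + Z p \left(4 + Z\right)$
$\frac{1}{-119} \left(-103\right) + P{\left(1,h \right)} = \frac{1}{-119} \left(-103\right) + \left(2 + 1 \cdot 20 \left(4 + 1\right)\right) = \left(- \frac{1}{119}\right) \left(-103\right) + \left(2 + 1 \cdot 20 \cdot 5\right) = \frac{103}{119} + \left(2 + 100\right) = \frac{103}{119} + 102 = \frac{12241}{119}$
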